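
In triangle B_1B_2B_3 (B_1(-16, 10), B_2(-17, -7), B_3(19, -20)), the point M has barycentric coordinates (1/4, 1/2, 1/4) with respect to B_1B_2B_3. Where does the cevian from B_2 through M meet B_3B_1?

(3/2, -5)

Line B_2M meets B_3B_1 where the B_2-coordinate vanishes; zeroing M's B_2-weight and renormalizing leaves B_3, B_1-weights 1/4 : 1/4 → (1/2, 1/2).
So N = (1/2)·B_3 + (1/2)·B_1 = (3/2, -5).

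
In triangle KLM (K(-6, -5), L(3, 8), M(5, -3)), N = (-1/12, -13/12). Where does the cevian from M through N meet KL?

(-21/8, -1/8)

Barycentric coordinates of N with respect to KLM: (5/12, 1/4, 1/3).
On side KL the M-coordinate is zero; dropping N's M-weight 1/3 and renormalizing the remaining 5/12 : 1/4 gives weights 5/8, 3/8 on K, L.
J = (5/8)·(-6, -5) + (3/8)·(3, 8) = (-21/8, -1/8).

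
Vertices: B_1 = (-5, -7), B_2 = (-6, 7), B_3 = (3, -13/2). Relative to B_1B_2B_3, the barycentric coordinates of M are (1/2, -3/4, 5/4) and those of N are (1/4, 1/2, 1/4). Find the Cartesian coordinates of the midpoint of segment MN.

(9/8, -67/8)

Barycentric coordinates of the midpoint are the average: (3/8, -1/8, 3/4).
Converting: (3/8)·B_1 + (-1/8)·B_2 + (3/4)·B_3 = (9/8, -67/8).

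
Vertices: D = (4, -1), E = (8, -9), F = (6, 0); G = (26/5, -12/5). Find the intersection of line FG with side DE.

Barycentric coordinates of G with respect to DEF: (3/5, 1/5, 1/5).
On side DE the F-coordinate is zero; dropping G's F-weight 1/5 and renormalizing the remaining 3/5 : 1/5 gives weights 3/4, 1/4 on D, E.
H = (3/4)·(4, -1) + (1/4)·(8, -9) = (5, -3).

(5, -3)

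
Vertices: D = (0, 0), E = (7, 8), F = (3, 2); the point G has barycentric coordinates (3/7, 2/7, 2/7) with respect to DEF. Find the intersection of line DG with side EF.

(5, 5)

Line DG meets EF where the D-coordinate vanishes; zeroing G's D-weight and renormalizing leaves E, F-weights 2/7 : 2/7 → (1/2, 1/2).
So H = (1/2)·E + (1/2)·F = (5, 5).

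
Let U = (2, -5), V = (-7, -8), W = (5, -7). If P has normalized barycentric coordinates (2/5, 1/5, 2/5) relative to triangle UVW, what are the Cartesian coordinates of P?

P = (2/5)·U + (1/5)·V + (2/5)·W.
x-coordinate: (2/5)·2 + (1/5)·(-7) + (2/5)·5 = 7/5.
y-coordinate: (2/5)·(-5) + (1/5)·(-8) + (2/5)·(-7) = -32/5.

(7/5, -32/5)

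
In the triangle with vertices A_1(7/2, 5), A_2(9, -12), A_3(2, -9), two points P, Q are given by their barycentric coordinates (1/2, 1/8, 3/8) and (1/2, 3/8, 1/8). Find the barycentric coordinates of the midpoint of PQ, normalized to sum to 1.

Since both coordinate triples sum to 1, the midpoint's barycentrics are the componentwise average.
(1/2+1/2)/2 = 1/2; similarly 1/4 and 1/4.

(1/2, 1/4, 1/4)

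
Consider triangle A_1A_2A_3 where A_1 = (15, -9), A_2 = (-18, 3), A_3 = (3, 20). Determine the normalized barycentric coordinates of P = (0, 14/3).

Signed area of the reference triangle: [A_1A_2A_3] = ½·(15·(3−20) + (-18)·(20−(-9)) + 3·(-9−3)) = ½·(-255 − 522 − 36) = -813/2.
[PA_2A_3] = ½·(0·(3−20) + (-18)·(20−(14/3)) + 3·(14/3−3)) = ½·(0 − 276 + 5) = -271/2, so the A_1-coordinate is (-271/2)/(-813/2) = 1/3.
[A_1PA_3] = ½·(15·(14/3−20) + 0·(20−(-9)) + 3·(-9−(14/3))) = ½·(-230 + 0 − 41) = -271/2, so the A_2-coordinate is 1/3.
[A_1A_2P] = ½·(15·(3−(14/3)) + (-18)·(14/3−(-9)) + 0·(-9−3)) = ½·(-25 − 246 + 0) = -271/2, so the A_3-coordinate is 1/3.
Check: 1/3 + 1/3 + 1/3 = 1.

(1/3, 1/3, 1/3)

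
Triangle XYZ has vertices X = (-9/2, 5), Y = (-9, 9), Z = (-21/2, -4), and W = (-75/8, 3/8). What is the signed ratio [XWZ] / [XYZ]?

1/4

[XYZ] = ½·((-9/2)·(9−(-4)) + (-9)·(-4−5) + (-21/2)·(5−9)) = ½·(-117/2 + 81 + 42) = 129/4.
[XWZ] = ½·((-9/2)·(3/8−(-4)) + (-75/8)·(-4−5) + (-21/2)·(5−(3/8))) = ½·(-315/16 + 675/8 − 777/16) = 129/16, so the ratio is (129/16)/(129/4) = 1/4.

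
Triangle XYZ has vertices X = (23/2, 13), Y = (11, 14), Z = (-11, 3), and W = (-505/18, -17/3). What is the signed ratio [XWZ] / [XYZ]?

-8/9

[XYZ] = ½·((23/2)·(14−3) + 11·(3−13) + (-11)·(13−14)) = ½·(253/2 − 110 + 11) = 55/4.
[XWZ] = ½·((23/2)·(-17/3−3) + (-505/18)·(3−13) + (-11)·(13−(-17/3))) = ½·(-299/3 + 2525/9 − 616/3) = -110/9, so the ratio is (-110/9)/(55/4) = -8/9.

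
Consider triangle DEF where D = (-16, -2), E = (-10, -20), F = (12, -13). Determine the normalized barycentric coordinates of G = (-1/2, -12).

Signed area of the reference triangle: [DEF] = ½·((-16)·(-20−(-13)) + (-10)·(-13−(-2)) + 12·(-2−(-20))) = ½·(112 + 110 + 216) = 219.
[GEF] = ½·((-1/2)·(-20−(-13)) + (-10)·(-13−(-12)) + 12·(-12−(-20))) = ½·(7/2 + 10 + 96) = 219/4, so the D-coordinate is (219/4)/219 = 1/4.
[DGF] = ½·((-16)·(-12−(-13)) + (-1/2)·(-13−(-2)) + 12·(-2−(-12))) = ½·(-16 + 11/2 + 120) = 219/4, so the E-coordinate is 1/4.
[DEG] = ½·((-16)·(-20−(-12)) + (-10)·(-12−(-2)) + (-1/2)·(-2−(-20))) = ½·(128 + 100 − 9) = 219/2, so the F-coordinate is 1/2.

(1/4, 1/4, 1/2)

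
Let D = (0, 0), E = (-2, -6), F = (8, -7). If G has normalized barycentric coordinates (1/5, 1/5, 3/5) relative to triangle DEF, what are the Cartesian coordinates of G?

(22/5, -27/5)

G = (1/5)·D + (1/5)·E + (3/5)·F.
x-coordinate: (1/5)·0 + (1/5)·(-2) + (3/5)·8 = 22/5.
y-coordinate: (1/5)·0 + (1/5)·(-6) + (3/5)·(-7) = -27/5.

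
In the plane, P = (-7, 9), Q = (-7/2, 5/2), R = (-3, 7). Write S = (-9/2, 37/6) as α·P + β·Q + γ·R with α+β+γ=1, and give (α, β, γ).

Signed area of the reference triangle: [PQR] = ½·((-7)·(5/2−7) + (-7/2)·(7−9) + (-3)·(9−(5/2))) = ½·(63/2 + 7 − 39/2) = 19/2.
[SQR] = ½·((-9/2)·(5/2−7) + (-7/2)·(7−(37/6)) + (-3)·(37/6−(5/2))) = ½·(81/4 − 35/12 − 11) = 19/6, so the P-coordinate is (19/6)/(19/2) = 1/3.
[PSR] = ½·((-7)·(37/6−7) + (-9/2)·(7−9) + (-3)·(9−(37/6))) = ½·(35/6 + 9 − 17/2) = 19/6, so the Q-coordinate is 1/3.
[PQS] = ½·((-7)·(5/2−(37/6)) + (-7/2)·(37/6−9) + (-9/2)·(9−(5/2))) = ½·(77/3 + 119/12 − 117/4) = 19/6, so the R-coordinate is 1/3.

(1/3, 1/3, 1/3)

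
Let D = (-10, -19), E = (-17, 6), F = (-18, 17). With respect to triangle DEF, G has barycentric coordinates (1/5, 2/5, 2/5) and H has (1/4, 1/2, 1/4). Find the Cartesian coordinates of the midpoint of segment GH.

Barycentric coordinates of the midpoint are the average: (9/40, 9/20, 13/40).
Converting: (9/40)·D + (9/20)·E + (13/40)·F = (-63/4, 79/20).

(-63/4, 79/20)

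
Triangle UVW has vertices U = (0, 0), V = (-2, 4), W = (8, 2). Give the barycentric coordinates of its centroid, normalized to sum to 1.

The centroid is the average of the vertices, so each weight is 1/3.

(1/3, 1/3, 1/3)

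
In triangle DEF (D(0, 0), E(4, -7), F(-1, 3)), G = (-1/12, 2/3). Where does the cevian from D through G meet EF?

(-1/6, 4/3)

Barycentric coordinates of G with respect to DEF: (1/2, 1/12, 5/12).
On side EF the D-coordinate is zero; dropping G's D-weight 1/2 and renormalizing the remaining 1/12 : 5/12 gives weights 1/6, 5/6 on E, F.
H = (1/6)·(4, -7) + (5/6)·(-1, 3) = (-1/6, 4/3).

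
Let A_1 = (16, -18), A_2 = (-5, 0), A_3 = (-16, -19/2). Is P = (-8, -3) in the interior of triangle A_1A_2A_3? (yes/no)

Barycentric coordinates of P: (3/265, 184/265, 78/265).
The three coordinates are positive, positive, positive; a point is interior exactly when all three are positive.

yes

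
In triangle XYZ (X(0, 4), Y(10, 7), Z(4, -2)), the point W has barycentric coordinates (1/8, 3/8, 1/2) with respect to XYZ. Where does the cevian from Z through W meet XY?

(15/2, 25/4)

Line ZW meets XY where the Z-coordinate vanishes; zeroing W's Z-weight and renormalizing leaves X, Y-weights 1/8 : 3/8 → (1/4, 3/4).
So V = (1/4)·X + (3/4)·Y = (15/2, 25/4).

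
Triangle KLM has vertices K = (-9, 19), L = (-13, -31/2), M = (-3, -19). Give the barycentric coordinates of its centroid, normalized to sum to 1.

The centroid is the average of the vertices, so each weight is 1/3.

(1/3, 1/3, 1/3)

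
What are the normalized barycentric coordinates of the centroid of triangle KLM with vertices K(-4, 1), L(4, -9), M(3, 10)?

(1/3, 1/3, 1/3)

The centroid is the average of the vertices, so each weight is 1/3.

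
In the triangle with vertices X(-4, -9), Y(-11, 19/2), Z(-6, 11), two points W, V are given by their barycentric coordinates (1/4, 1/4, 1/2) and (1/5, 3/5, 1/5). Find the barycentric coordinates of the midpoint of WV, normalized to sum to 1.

Since both coordinate triples sum to 1, the midpoint's barycentrics are the componentwise average.
(1/4+1/5)/2 = 9/40; similarly 17/40 and 7/20.

(9/40, 17/40, 7/20)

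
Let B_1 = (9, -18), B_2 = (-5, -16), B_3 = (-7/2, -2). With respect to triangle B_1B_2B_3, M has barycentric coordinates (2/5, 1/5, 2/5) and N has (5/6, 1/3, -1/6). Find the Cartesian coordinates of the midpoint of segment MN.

Barycentric coordinates of the midpoint are the average: (37/60, 4/15, 7/60).
Converting: (37/60)·B_1 + (4/15)·B_2 + (7/60)·B_3 = (457/120, -78/5).

(457/120, -78/5)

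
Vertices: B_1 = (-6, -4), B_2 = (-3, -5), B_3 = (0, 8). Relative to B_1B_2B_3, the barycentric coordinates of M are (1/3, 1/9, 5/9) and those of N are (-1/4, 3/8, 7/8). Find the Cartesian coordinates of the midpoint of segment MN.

(-47/48, 625/144)

Barycentric coordinates of the midpoint are the average: (1/24, 35/144, 103/144).
Converting: (1/24)·B_1 + (35/144)·B_2 + (103/144)·B_3 = (-47/48, 625/144).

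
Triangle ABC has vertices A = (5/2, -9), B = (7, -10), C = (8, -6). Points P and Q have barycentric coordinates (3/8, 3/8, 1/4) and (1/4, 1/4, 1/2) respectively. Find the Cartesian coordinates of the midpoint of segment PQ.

Barycentric coordinates of the midpoint are the average: (5/16, 5/16, 3/8).
Converting: (5/16)·A + (5/16)·B + (3/8)·C = (191/32, -131/16).

(191/32, -131/16)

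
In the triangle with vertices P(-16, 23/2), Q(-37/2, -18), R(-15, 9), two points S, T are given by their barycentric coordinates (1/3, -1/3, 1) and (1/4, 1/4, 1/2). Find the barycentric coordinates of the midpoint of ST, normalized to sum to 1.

(7/24, -1/24, 3/4)

Since both coordinate triples sum to 1, the midpoint's barycentrics are the componentwise average.
(1/3+1/4)/2 = 7/24; similarly -1/24 and 3/4.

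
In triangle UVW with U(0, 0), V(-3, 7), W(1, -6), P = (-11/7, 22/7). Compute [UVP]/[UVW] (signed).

1/7

[UVW] = ½·(0·(7−(-6)) + (-3)·(-6−0) + 1·(0−7)) = ½·(0 + 18 − 7) = 11/2.
[UVP] = ½·(0·(7−(22/7)) + (-3)·(22/7−0) + (-11/7)·(0−7)) = ½·(0 − 66/7 + 11) = 11/14, so the ratio is (11/14)/(11/2) = 1/7.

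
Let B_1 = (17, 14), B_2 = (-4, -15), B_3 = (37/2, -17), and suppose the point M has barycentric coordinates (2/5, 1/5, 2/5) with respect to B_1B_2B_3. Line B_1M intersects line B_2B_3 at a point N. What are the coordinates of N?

Line B_1M meets B_2B_3 where the B_1-coordinate vanishes; zeroing M's B_1-weight and renormalizing leaves B_2, B_3-weights 1/5 : 2/5 → (1/3, 2/3).
So N = (1/3)·B_2 + (2/3)·B_3 = (11, -49/3).

(11, -49/3)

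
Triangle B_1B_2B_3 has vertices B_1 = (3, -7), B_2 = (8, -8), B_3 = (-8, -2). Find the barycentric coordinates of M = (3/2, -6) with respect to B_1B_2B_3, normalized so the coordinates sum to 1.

(1/2, 1/4, 1/4)

Signed area of the reference triangle: [B_1B_2B_3] = ½·(3·(-8−(-2)) + 8·(-2−(-7)) + (-8)·(-7−(-8))) = ½·(-18 + 40 − 8) = 7.
[MB_2B_3] = ½·((3/2)·(-8−(-2)) + 8·(-2−(-6)) + (-8)·(-6−(-8))) = ½·(-9 + 32 − 16) = 7/2, so the B_1-coordinate is (7/2)/7 = 1/2.
[B_1MB_3] = ½·(3·(-6−(-2)) + (3/2)·(-2−(-7)) + (-8)·(-7−(-6))) = ½·(-12 + 15/2 + 8) = 7/4, so the B_2-coordinate is 1/4.
[B_1B_2M] = ½·(3·(-8−(-6)) + 8·(-6−(-7)) + (3/2)·(-7−(-8))) = ½·(-6 + 8 + 3/2) = 7/4, so the B_3-coordinate is 1/4.
Check: 1/2 + 1/4 + 1/4 = 1.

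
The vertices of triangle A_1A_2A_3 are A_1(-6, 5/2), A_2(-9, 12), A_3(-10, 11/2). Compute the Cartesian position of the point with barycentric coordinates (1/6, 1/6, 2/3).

P = (1/6)·A_1 + (1/6)·A_2 + (2/3)·A_3.
x-coordinate: (1/6)·(-6) + (1/6)·(-9) + (2/3)·(-10) = -55/6.
y-coordinate: (1/6)·(5/2) + (1/6)·12 + (2/3)·(11/2) = 73/12.

(-55/6, 73/12)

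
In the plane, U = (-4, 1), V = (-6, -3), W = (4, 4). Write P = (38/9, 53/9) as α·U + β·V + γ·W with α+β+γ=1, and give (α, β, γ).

(2/3, -5/9, 8/9)

Signed area of the reference triangle: [UVW] = ½·((-4)·(-3−4) + (-6)·(4−1) + 4·(1−(-3))) = ½·(28 − 18 + 16) = 13.
[PVW] = ½·((38/9)·(-3−4) + (-6)·(4−(53/9)) + 4·(53/9−(-3))) = ½·(-266/9 + 34/3 + 320/9) = 26/3, so the U-coordinate is (26/3)/13 = 2/3.
[UPW] = ½·((-4)·(53/9−4) + (38/9)·(4−1) + 4·(1−(53/9))) = ½·(-68/9 + 38/3 − 176/9) = -65/9, so the V-coordinate is -5/9.
[UVP] = ½·((-4)·(-3−(53/9)) + (-6)·(53/9−1) + (38/9)·(1−(-3))) = ½·(320/9 − 88/3 + 152/9) = 104/9, so the W-coordinate is 8/9.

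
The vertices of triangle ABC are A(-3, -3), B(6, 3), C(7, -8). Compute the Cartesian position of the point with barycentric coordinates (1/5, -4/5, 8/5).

(29/5, -79/5)

P = (1/5)·A + (-4/5)·B + (8/5)·C.
x-coordinate: (1/5)·(-3) + (-4/5)·6 + (8/5)·7 = 29/5.
y-coordinate: (1/5)·(-3) + (-4/5)·3 + (8/5)·(-8) = -79/5.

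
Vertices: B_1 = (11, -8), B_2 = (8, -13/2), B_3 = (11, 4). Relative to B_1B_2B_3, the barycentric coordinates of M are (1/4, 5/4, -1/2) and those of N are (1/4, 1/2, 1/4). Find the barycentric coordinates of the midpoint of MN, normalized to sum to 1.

Since both coordinate triples sum to 1, the midpoint's barycentrics are the componentwise average.
(1/4+1/4)/2 = 1/4; similarly 7/8 and -1/8.

(1/4, 7/8, -1/8)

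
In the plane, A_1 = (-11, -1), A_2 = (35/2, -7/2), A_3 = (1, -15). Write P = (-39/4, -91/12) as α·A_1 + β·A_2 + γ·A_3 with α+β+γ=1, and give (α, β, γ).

(2/3, -1/6, 1/2)

Signed area of the reference triangle: [A_1A_2A_3] = ½·((-11)·(-7/2−(-15)) + (35/2)·(-15−(-1)) + 1·(-1−(-7/2))) = ½·(-253/2 − 245 + 5/2) = -369/2.
[PA_2A_3] = ½·((-39/4)·(-7/2−(-15)) + (35/2)·(-15−(-91/12)) + 1·(-91/12−(-7/2))) = ½·(-897/8 − 3115/24 − 49/12) = -123, so the A_1-coordinate is (-123)/(-369/2) = 2/3.
[A_1PA_3] = ½·((-11)·(-91/12−(-15)) + (-39/4)·(-15−(-1)) + 1·(-1−(-91/12))) = ½·(-979/12 + 273/2 + 79/12) = 123/4, so the A_2-coordinate is -1/6.
[A_1A_2P] = ½·((-11)·(-7/2−(-91/12)) + (35/2)·(-91/12−(-1)) + (-39/4)·(-1−(-7/2))) = ½·(-539/12 − 2765/24 − 195/8) = -369/4, so the A_3-coordinate is 1/2.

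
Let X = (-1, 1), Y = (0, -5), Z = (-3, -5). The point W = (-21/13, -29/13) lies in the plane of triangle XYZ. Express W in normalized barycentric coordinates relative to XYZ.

(6/13, 2/13, 5/13)

Signed area of the reference triangle: [XYZ] = ½·((-1)·(-5−(-5)) + 0·(-5−1) + (-3)·(1−(-5))) = ½·(0 + 0 − 18) = -9.
[WYZ] = ½·((-21/13)·(-5−(-5)) + 0·(-5−(-29/13)) + (-3)·(-29/13−(-5))) = ½·(0 + 0 − 108/13) = -54/13, so the X-coordinate is (-54/13)/(-9) = 6/13.
[XWZ] = ½·((-1)·(-29/13−(-5)) + (-21/13)·(-5−1) + (-3)·(1−(-29/13))) = ½·(-36/13 + 126/13 − 126/13) = -18/13, so the Y-coordinate is 2/13.
[XYW] = ½·((-1)·(-5−(-29/13)) + 0·(-29/13−1) + (-21/13)·(1−(-5))) = ½·(36/13 + 0 − 126/13) = -45/13, so the Z-coordinate is 5/13.
Check: 6/13 + 2/13 + 5/13 = 1.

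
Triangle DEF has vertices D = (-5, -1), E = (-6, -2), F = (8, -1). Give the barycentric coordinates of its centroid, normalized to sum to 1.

(1/3, 1/3, 1/3)

The centroid is the average of the vertices, so each weight is 1/3.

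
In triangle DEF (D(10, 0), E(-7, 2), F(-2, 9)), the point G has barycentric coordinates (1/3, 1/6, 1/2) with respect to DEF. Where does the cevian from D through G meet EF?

(-13/4, 29/4)

Line DG meets EF where the D-coordinate vanishes; zeroing G's D-weight and renormalizing leaves E, F-weights 1/6 : 1/2 → (1/4, 3/4).
So H = (1/4)·E + (3/4)·F = (-13/4, 29/4).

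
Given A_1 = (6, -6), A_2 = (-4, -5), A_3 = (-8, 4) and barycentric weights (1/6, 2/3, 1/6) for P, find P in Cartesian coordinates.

P = (1/6)·A_1 + (2/3)·A_2 + (1/6)·A_3.
x-coordinate: (1/6)·6 + (2/3)·(-4) + (1/6)·(-8) = -3.
y-coordinate: (1/6)·(-6) + (2/3)·(-5) + (1/6)·4 = -11/3.

(-3, -11/3)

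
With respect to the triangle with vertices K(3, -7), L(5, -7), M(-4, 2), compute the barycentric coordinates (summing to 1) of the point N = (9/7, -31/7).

(4/7, 1/7, 2/7)

Signed area of the reference triangle: [KLM] = ½·(3·(-7−2) + 5·(2−(-7)) + (-4)·(-7−(-7))) = ½·(-27 + 45 + 0) = 9.
[NLM] = ½·((9/7)·(-7−2) + 5·(2−(-31/7)) + (-4)·(-31/7−(-7))) = ½·(-81/7 + 225/7 − 72/7) = 36/7, so the K-coordinate is (36/7)/9 = 4/7.
[KNM] = ½·(3·(-31/7−2) + (9/7)·(2−(-7)) + (-4)·(-7−(-31/7))) = ½·(-135/7 + 81/7 + 72/7) = 9/7, so the L-coordinate is 1/7.
[KLN] = ½·(3·(-7−(-31/7)) + 5·(-31/7−(-7)) + (9/7)·(-7−(-7))) = ½·(-54/7 + 90/7 + 0) = 18/7, so the M-coordinate is 2/7.
Check: 4/7 + 1/7 + 2/7 = 1.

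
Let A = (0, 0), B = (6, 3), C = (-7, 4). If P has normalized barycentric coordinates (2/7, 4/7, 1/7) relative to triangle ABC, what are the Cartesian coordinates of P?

P = (2/7)·A + (4/7)·B + (1/7)·C.
x-coordinate: (2/7)·0 + (4/7)·6 + (1/7)·(-7) = 17/7.
y-coordinate: (2/7)·0 + (4/7)·3 + (1/7)·4 = 16/7.

(17/7, 16/7)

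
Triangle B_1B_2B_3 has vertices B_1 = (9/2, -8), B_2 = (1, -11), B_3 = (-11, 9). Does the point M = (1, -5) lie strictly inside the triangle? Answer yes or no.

Barycentric coordinates of M: (36/53, 13/106, 21/106).
The three coordinates are positive, positive, positive; a point is interior exactly when all three are positive.

yes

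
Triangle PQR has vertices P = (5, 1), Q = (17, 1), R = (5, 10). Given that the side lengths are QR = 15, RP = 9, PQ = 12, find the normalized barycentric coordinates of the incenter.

The incenter has barycentric coordinates proportional to the opposite side lengths: (15 : 9 : 12).
Normalizing by 15+9+12 = 36 gives (5/12, 1/4, 1/3).

(5/12, 1/4, 1/3)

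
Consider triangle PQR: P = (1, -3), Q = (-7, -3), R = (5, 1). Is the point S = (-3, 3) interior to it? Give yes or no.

Barycentric coordinates of S: (-7/4, 5/4, 3/2).
The three coordinates are negative, positive, positive; a point is interior exactly when all three are positive.

no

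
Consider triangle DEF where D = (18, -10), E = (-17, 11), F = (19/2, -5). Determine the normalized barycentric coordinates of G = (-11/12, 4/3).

Signed area of the reference triangle: [DEF] = ½·(18·(11−(-5)) + (-17)·(-5−(-10)) + (19/2)·(-10−11)) = ½·(288 − 85 − 399/2) = 7/4.
[GEF] = ½·((-11/12)·(11−(-5)) + (-17)·(-5−(4/3)) + (19/2)·(4/3−11)) = ½·(-44/3 + 323/3 − 551/6) = 7/12, so the D-coordinate is (7/12)/(7/4) = 1/3.
[DGF] = ½·(18·(4/3−(-5)) + (-11/12)·(-5−(-10)) + (19/2)·(-10−(4/3))) = ½·(114 − 55/12 − 323/3) = 7/8, so the E-coordinate is 1/2.
[DEG] = ½·(18·(11−(4/3)) + (-17)·(4/3−(-10)) + (-11/12)·(-10−11)) = ½·(174 − 578/3 + 77/4) = 7/24, so the F-coordinate is 1/6.
Check: 1/3 + 1/2 + 1/6 = 1.

(1/3, 1/2, 1/6)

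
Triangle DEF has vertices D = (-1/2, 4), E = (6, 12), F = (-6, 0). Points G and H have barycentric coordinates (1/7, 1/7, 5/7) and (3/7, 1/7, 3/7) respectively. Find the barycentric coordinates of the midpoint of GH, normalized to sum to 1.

(2/7, 1/7, 4/7)

Since both coordinate triples sum to 1, the midpoint's barycentrics are the componentwise average.
(1/7+3/7)/2 = 2/7; similarly 1/7 and 4/7.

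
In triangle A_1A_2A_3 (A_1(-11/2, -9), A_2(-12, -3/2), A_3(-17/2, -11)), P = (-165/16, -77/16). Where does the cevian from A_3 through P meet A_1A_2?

Barycentric coordinates of P with respect to A_1A_2A_3: (1/8, 5/8, 1/4).
On side A_1A_2 the A_3-coordinate is zero; dropping P's A_3-weight 1/4 and renormalizing the remaining 1/8 : 5/8 gives weights 1/6, 5/6 on A_1, A_2.
Q = (1/6)·(-11/2, -9) + (5/6)·(-12, -3/2) = (-131/12, -11/4).

(-131/12, -11/4)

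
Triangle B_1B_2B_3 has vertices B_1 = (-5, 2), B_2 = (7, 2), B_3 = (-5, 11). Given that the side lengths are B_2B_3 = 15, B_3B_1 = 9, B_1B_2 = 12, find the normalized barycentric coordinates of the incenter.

(5/12, 1/4, 1/3)

The incenter has barycentric coordinates proportional to the opposite side lengths: (15 : 9 : 12).
Normalizing by 15+9+12 = 36 gives (5/12, 1/4, 1/3).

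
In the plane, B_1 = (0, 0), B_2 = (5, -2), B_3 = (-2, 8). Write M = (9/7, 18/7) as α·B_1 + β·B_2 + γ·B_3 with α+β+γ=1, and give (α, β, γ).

Signed area of the reference triangle: [B_1B_2B_3] = ½·(0·(-2−8) + 5·(8−0) + (-2)·(0−(-2))) = ½·(0 + 40 − 4) = 18.
[MB_2B_3] = ½·((9/7)·(-2−8) + 5·(8−(18/7)) + (-2)·(18/7−(-2))) = ½·(-90/7 + 190/7 − 64/7) = 18/7, so the B_1-coordinate is (18/7)/18 = 1/7.
[B_1MB_3] = ½·(0·(18/7−8) + (9/7)·(8−0) + (-2)·(0−(18/7))) = ½·(0 + 72/7 + 36/7) = 54/7, so the B_2-coordinate is 3/7.
[B_1B_2M] = ½·(0·(-2−(18/7)) + 5·(18/7−0) + (9/7)·(0−(-2))) = ½·(0 + 90/7 + 18/7) = 54/7, so the B_3-coordinate is 3/7.

(1/7, 3/7, 3/7)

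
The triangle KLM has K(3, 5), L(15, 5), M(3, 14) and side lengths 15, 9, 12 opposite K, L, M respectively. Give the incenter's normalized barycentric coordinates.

The incenter has barycentric coordinates proportional to the opposite side lengths: (15 : 9 : 12).
Normalizing by 15+9+12 = 36 gives (5/12, 1/4, 1/3).

(5/12, 1/4, 1/3)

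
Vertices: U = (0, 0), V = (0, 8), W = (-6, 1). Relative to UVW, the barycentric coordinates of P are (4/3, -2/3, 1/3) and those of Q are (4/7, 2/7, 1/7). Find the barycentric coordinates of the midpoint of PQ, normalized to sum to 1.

Since both coordinate triples sum to 1, the midpoint's barycentrics are the componentwise average.
(4/3+4/7)/2 = 20/21; similarly -4/21 and 5/21.

(20/21, -4/21, 5/21)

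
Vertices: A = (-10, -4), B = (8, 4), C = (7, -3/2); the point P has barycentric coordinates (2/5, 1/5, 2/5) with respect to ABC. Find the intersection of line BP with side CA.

(-3/2, -11/4)

Line BP meets CA where the B-coordinate vanishes; zeroing P's B-weight and renormalizing leaves C, A-weights 2/5 : 2/5 → (1/2, 1/2).
So Q = (1/2)·C + (1/2)·A = (-3/2, -11/4).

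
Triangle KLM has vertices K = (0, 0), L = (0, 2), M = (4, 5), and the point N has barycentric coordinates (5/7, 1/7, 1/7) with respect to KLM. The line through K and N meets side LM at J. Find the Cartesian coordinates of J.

(2, 7/2)

Line KN meets LM where the K-coordinate vanishes; zeroing N's K-weight and renormalizing leaves L, M-weights 1/7 : 1/7 → (1/2, 1/2).
So J = (1/2)·L + (1/2)·M = (2, 7/2).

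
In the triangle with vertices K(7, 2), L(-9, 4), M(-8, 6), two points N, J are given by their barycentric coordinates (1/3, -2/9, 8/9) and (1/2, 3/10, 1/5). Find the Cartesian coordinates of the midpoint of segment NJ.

Barycentric coordinates of the midpoint are the average: (5/12, 7/180, 49/90).
Converting: (5/12)·K + (7/180)·L + (49/90)·M = (-161/90, 383/90).

(-161/90, 383/90)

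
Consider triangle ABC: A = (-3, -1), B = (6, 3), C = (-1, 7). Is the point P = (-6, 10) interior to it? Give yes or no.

Barycentric coordinates of P: (-1/64, -23/32, 111/64).
The three coordinates are negative, negative, positive; a point is interior exactly when all three are positive.

no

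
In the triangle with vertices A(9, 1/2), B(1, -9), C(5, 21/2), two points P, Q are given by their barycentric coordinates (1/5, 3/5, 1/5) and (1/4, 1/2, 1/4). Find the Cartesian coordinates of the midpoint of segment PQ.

Barycentric coordinates of the midpoint are the average: (9/40, 11/20, 9/40).
Converting: (9/40)·A + (11/20)·B + (9/40)·C = (37/10, -99/40).

(37/10, -99/40)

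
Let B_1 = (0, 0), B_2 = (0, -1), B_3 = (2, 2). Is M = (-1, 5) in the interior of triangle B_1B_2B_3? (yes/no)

Barycentric coordinates of M: (15/2, -6, -1/2).
The three coordinates are positive, negative, negative; a point is interior exactly when all three are positive.

no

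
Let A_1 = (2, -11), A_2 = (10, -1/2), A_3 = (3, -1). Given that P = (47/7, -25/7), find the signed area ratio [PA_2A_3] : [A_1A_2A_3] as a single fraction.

2/7

[A_1A_2A_3] = ½·(2·(-1/2−(-1)) + 10·(-1−(-11)) + 3·(-11−(-1/2))) = ½·(1 + 100 − 63/2) = 139/4.
[PA_2A_3] = ½·((47/7)·(-1/2−(-1)) + 10·(-1−(-25/7)) + 3·(-25/7−(-1/2))) = ½·(47/14 + 180/7 − 129/14) = 139/14, so the ratio is (139/14)/(139/4) = 2/7.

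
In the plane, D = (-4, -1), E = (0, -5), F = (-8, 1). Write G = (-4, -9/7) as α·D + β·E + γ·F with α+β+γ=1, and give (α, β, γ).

(5/7, 1/7, 1/7)

Signed area of the reference triangle: [DEF] = ½·((-4)·(-5−1) + 0·(1−(-1)) + (-8)·(-1−(-5))) = ½·(24 + 0 − 32) = -4.
[GEF] = ½·((-4)·(-5−1) + 0·(1−(-9/7)) + (-8)·(-9/7−(-5))) = ½·(24 + 0 − 208/7) = -20/7, so the D-coordinate is (-20/7)/(-4) = 5/7.
[DGF] = ½·((-4)·(-9/7−1) + (-4)·(1−(-1)) + (-8)·(-1−(-9/7))) = ½·(64/7 − 8 − 16/7) = -4/7, so the E-coordinate is 1/7.
[DEG] = ½·((-4)·(-5−(-9/7)) + 0·(-9/7−(-1)) + (-4)·(-1−(-5))) = ½·(104/7 + 0 − 16) = -4/7, so the F-coordinate is 1/7.
Check: 5/7 + 1/7 + 1/7 = 1.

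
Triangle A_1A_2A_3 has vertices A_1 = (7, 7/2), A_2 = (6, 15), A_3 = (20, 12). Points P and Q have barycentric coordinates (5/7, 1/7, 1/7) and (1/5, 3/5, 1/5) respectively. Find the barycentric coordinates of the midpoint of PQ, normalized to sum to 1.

Since both coordinate triples sum to 1, the midpoint's barycentrics are the componentwise average.
(5/7+1/5)/2 = 16/35; similarly 13/35 and 6/35.

(16/35, 13/35, 6/35)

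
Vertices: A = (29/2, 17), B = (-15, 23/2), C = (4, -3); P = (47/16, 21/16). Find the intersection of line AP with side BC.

(9/7, -13/14)

Barycentric coordinates of P with respect to ABC: (1/8, 1/8, 3/4).
On side BC the A-coordinate is zero; dropping P's A-weight 1/8 and renormalizing the remaining 1/8 : 3/4 gives weights 1/7, 6/7 on B, C.
Q = (1/7)·(-15, 23/2) + (6/7)·(4, -3) = (9/7, -13/14).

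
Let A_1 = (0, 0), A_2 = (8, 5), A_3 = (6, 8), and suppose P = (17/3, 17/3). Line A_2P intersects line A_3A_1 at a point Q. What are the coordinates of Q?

(9/2, 6)

Barycentric coordinates of P with respect to A_1A_2A_3: (1/6, 1/3, 1/2).
On side A_3A_1 the A_2-coordinate is zero; dropping P's A_2-weight 1/3 and renormalizing the remaining 1/2 : 1/6 gives weights 3/4, 1/4 on A_3, A_1.
Q = (3/4)·(6, 8) + (1/4)·(0, 0) = (9/2, 6).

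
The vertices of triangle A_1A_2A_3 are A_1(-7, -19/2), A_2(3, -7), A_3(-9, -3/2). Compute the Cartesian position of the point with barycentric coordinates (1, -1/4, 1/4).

P = 1·A_1 + (-1/4)·A_2 + (1/4)·A_3.
x-coordinate: 1·(-7) + (-1/4)·3 + (1/4)·(-9) = -10.
y-coordinate: 1·(-19/2) + (-1/4)·(-7) + (1/4)·(-3/2) = -65/8.

(-10, -65/8)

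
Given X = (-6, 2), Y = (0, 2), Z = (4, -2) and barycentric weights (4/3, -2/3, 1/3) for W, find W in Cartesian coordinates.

(-20/3, 2/3)

W = (4/3)·X + (-2/3)·Y + (1/3)·Z.
x-coordinate: (4/3)·(-6) + (-2/3)·0 + (1/3)·4 = -20/3.
y-coordinate: (4/3)·2 + (-2/3)·2 + (1/3)·(-2) = 2/3.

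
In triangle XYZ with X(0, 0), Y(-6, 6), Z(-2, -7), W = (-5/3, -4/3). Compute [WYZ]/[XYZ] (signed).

[XYZ] = ½·(0·(6−(-7)) + (-6)·(-7−0) + (-2)·(0−6)) = ½·(0 + 42 + 12) = 27.
[WYZ] = ½·((-5/3)·(6−(-7)) + (-6)·(-7−(-4/3)) + (-2)·(-4/3−6)) = ½·(-65/3 + 34 + 44/3) = 27/2, so the ratio is (27/2)/27 = 1/2.

1/2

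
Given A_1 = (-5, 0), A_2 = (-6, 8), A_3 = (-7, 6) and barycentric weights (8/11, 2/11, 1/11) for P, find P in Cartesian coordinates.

(-59/11, 2)

P = (8/11)·A_1 + (2/11)·A_2 + (1/11)·A_3.
x-coordinate: (8/11)·(-5) + (2/11)·(-6) + (1/11)·(-7) = -59/11.
y-coordinate: (8/11)·0 + (2/11)·8 + (1/11)·6 = 2.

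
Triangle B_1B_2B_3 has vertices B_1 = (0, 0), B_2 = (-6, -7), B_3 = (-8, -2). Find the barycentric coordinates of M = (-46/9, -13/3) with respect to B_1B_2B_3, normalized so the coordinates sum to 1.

Signed area of the reference triangle: [B_1B_2B_3] = ½·(0·(-7−(-2)) + (-6)·(-2−0) + (-8)·(0−(-7))) = ½·(0 + 12 − 56) = -22.
[MB_2B_3] = ½·((-46/9)·(-7−(-2)) + (-6)·(-2−(-13/3)) + (-8)·(-13/3−(-7))) = ½·(230/9 − 14 − 64/3) = -44/9, so the B_1-coordinate is (-44/9)/(-22) = 2/9.
[B_1MB_3] = ½·(0·(-13/3−(-2)) + (-46/9)·(-2−0) + (-8)·(0−(-13/3))) = ½·(0 + 92/9 − 104/3) = -110/9, so the B_2-coordinate is 5/9.
[B_1B_2M] = ½·(0·(-7−(-13/3)) + (-6)·(-13/3−0) + (-46/9)·(0−(-7))) = ½·(0 + 26 − 322/9) = -44/9, so the B_3-coordinate is 2/9.

(2/9, 5/9, 2/9)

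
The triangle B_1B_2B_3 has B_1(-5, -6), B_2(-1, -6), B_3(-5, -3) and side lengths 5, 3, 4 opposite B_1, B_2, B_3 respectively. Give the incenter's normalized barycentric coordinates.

(5/12, 1/4, 1/3)

The incenter has barycentric coordinates proportional to the opposite side lengths: (5 : 3 : 4).
Normalizing by 5+3+4 = 12 gives (5/12, 1/4, 1/3).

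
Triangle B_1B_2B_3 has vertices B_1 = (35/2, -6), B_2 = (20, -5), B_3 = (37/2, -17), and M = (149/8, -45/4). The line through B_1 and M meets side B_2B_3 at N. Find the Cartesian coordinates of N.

Barycentric coordinates of M with respect to B_1B_2B_3: (1/4, 1/4, 1/2).
On side B_2B_3 the B_1-coordinate is zero; dropping M's B_1-weight 1/4 and renormalizing the remaining 1/4 : 1/2 gives weights 1/3, 2/3 on B_2, B_3.
N = (1/3)·(20, -5) + (2/3)·(37/2, -17) = (19, -13).

(19, -13)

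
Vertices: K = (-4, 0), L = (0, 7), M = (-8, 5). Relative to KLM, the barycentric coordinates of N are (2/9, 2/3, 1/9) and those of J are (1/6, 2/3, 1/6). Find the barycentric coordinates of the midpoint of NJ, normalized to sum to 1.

Since both coordinate triples sum to 1, the midpoint's barycentrics are the componentwise average.
(2/9+1/6)/2 = 7/36; similarly 2/3 and 5/36.

(7/36, 2/3, 5/36)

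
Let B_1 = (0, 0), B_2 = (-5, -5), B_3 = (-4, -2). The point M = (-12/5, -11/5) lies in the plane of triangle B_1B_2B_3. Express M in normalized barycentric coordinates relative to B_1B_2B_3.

Signed area of the reference triangle: [B_1B_2B_3] = ½·(0·(-5−(-2)) + (-5)·(-2−0) + (-4)·(0−(-5))) = ½·(0 + 10 − 20) = -5.
[MB_2B_3] = ½·((-12/5)·(-5−(-2)) + (-5)·(-2−(-11/5)) + (-4)·(-11/5−(-5))) = ½·(36/5 − 1 − 56/5) = -5/2, so the B_1-coordinate is (-5/2)/(-5) = 1/2.
[B_1MB_3] = ½·(0·(-11/5−(-2)) + (-12/5)·(-2−0) + (-4)·(0−(-11/5))) = ½·(0 + 24/5 − 44/5) = -2, so the B_2-coordinate is 2/5.
[B_1B_2M] = ½·(0·(-5−(-11/5)) + (-5)·(-11/5−0) + (-12/5)·(0−(-5))) = ½·(0 + 11 − 12) = -1/2, so the B_3-coordinate is 1/10.
Check: 1/2 + 2/5 + 1/10 = 1.

(1/2, 2/5, 1/10)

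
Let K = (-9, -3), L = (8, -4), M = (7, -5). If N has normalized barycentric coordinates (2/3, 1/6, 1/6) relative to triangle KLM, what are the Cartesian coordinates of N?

N = (2/3)·K + (1/6)·L + (1/6)·M.
x-coordinate: (2/3)·(-9) + (1/6)·8 + (1/6)·7 = -7/2.
y-coordinate: (2/3)·(-3) + (1/6)·(-4) + (1/6)·(-5) = -7/2.

(-7/2, -7/2)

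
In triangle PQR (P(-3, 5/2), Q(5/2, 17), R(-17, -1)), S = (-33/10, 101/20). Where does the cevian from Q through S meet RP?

(-19/4, 33/16)

Barycentric coordinates of S with respect to PQR: (7/10, 1/5, 1/10).
On side RP the Q-coordinate is zero; dropping S's Q-weight 1/5 and renormalizing the remaining 1/10 : 7/10 gives weights 1/8, 7/8 on R, P.
T = (1/8)·(-17, -1) + (7/8)·(-3, 5/2) = (-19/4, 33/16).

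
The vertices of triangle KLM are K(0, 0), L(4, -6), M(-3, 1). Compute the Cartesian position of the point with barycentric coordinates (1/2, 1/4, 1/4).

N = (1/2)·K + (1/4)·L + (1/4)·M.
x-coordinate: (1/2)·0 + (1/4)·4 + (1/4)·(-3) = 1/4.
y-coordinate: (1/2)·0 + (1/4)·(-6) + (1/4)·1 = -5/4.

(1/4, -5/4)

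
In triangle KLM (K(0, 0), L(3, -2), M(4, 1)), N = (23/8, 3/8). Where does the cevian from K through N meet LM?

Barycentric coordinates of N with respect to KLM: (1/4, 1/8, 5/8).
On side LM the K-coordinate is zero; dropping N's K-weight 1/4 and renormalizing the remaining 1/8 : 5/8 gives weights 1/6, 5/6 on L, M.
J = (1/6)·(3, -2) + (5/6)·(4, 1) = (23/6, 1/2).

(23/6, 1/2)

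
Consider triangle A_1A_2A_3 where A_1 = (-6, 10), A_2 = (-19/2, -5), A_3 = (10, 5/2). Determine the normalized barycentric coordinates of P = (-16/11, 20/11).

Signed area of the reference triangle: [A_1A_2A_3] = ½·((-6)·(-5−(5/2)) + (-19/2)·(5/2−10) + 10·(10−(-5))) = ½·(45 + 285/4 + 150) = 1065/8.
[PA_2A_3] = ½·((-16/11)·(-5−(5/2)) + (-19/2)·(5/2−(20/11)) + 10·(20/11−(-5))) = ½·(120/11 − 285/44 + 750/11) = 3195/88, so the A_1-coordinate is (3195/88)/(1065/8) = 3/11.
[A_1PA_3] = ½·((-6)·(20/11−(5/2)) + (-16/11)·(5/2−10) + 10·(10−(20/11))) = ½·(45/11 + 120/11 + 900/11) = 1065/22, so the A_2-coordinate is 4/11.
[A_1A_2P] = ½·((-6)·(-5−(20/11)) + (-19/2)·(20/11−10) + (-16/11)·(10−(-5))) = ½·(450/11 + 855/11 − 240/11) = 1065/22, so the A_3-coordinate is 4/11.

(3/11, 4/11, 4/11)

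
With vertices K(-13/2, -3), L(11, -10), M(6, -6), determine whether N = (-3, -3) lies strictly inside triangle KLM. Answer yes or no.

no

Barycentric coordinates of N: (3/5, -3/10, 7/10).
The three coordinates are positive, negative, positive; a point is interior exactly when all three are positive.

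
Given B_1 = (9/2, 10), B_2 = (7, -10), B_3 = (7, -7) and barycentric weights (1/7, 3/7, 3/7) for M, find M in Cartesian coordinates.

(93/14, -41/7)

M = (1/7)·B_1 + (3/7)·B_2 + (3/7)·B_3.
x-coordinate: (1/7)·(9/2) + (3/7)·7 + (3/7)·7 = 93/14.
y-coordinate: (1/7)·10 + (3/7)·(-10) + (3/7)·(-7) = -41/7.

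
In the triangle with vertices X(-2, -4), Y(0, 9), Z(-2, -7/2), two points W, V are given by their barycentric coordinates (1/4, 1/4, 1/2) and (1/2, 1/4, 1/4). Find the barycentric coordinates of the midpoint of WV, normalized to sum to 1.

(3/8, 1/4, 3/8)

Since both coordinate triples sum to 1, the midpoint's barycentrics are the componentwise average.
(1/4+1/2)/2 = 3/8; similarly 1/4 and 3/8.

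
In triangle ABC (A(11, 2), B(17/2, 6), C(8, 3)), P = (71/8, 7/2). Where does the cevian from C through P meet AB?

Barycentric coordinates of P with respect to ABC: (1/4, 1/4, 1/2).
On side AB the C-coordinate is zero; dropping P's C-weight 1/2 and renormalizing the remaining 1/4 : 1/4 gives weights 1/2, 1/2 on A, B.
Q = (1/2)·(11, 2) + (1/2)·(17/2, 6) = (39/4, 4).

(39/4, 4)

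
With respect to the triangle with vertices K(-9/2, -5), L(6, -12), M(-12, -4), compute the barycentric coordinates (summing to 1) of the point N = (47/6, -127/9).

Signed area of the reference triangle: [KLM] = ½·((-9/2)·(-12−(-4)) + 6·(-4−(-5)) + (-12)·(-5−(-12))) = ½·(36 + 6 − 84) = -21.
[NLM] = ½·((47/6)·(-12−(-4)) + 6·(-4−(-127/9)) + (-12)·(-127/9−(-12))) = ½·(-188/3 + 182/3 + 76/3) = 35/3, so the K-coordinate is (35/3)/(-21) = -5/9.
[KNM] = ½·((-9/2)·(-127/9−(-4)) + (47/6)·(-4−(-5)) + (-12)·(-5−(-127/9))) = ½·(91/2 + 47/6 − 328/3) = -28, so the L-coordinate is 4/3.
[KLN] = ½·((-9/2)·(-12−(-127/9)) + 6·(-127/9−(-5)) + (47/6)·(-5−(-12))) = ½·(-19/2 − 164/3 + 329/6) = -14/3, so the M-coordinate is 2/9.
Check: -5/9 + 4/3 + 2/9 = 1.

(-5/9, 4/3, 2/9)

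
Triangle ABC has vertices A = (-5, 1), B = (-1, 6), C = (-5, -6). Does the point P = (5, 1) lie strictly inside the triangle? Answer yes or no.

Barycentric coordinates of P: (-23/7, 5/2, 25/14).
The three coordinates are negative, positive, positive; a point is interior exactly when all three are positive.

no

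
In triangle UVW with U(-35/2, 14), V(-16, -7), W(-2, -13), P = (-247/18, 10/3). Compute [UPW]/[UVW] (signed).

[UVW] = ½·((-35/2)·(-7−(-13)) + (-16)·(-13−14) + (-2)·(14−(-7))) = ½·(-105 + 432 − 42) = 285/2.
[UPW] = ½·((-35/2)·(10/3−(-13)) + (-247/18)·(-13−14) + (-2)·(14−(10/3))) = ½·(-1715/6 + 741/2 − 64/3) = 95/3, so the ratio is (95/3)/(285/2) = 2/9.

2/9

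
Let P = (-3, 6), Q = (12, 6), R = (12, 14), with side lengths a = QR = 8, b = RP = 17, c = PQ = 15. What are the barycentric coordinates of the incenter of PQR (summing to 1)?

(1/5, 17/40, 3/8)

The incenter has barycentric coordinates proportional to the opposite side lengths: (8 : 17 : 15).
Normalizing by 8+17+15 = 40 gives (1/5, 17/40, 3/8).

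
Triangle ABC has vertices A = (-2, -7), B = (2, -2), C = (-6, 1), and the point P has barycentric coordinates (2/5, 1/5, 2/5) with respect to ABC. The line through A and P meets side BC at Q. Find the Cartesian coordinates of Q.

Line AP meets BC where the A-coordinate vanishes; zeroing P's A-weight and renormalizing leaves B, C-weights 1/5 : 2/5 → (1/3, 2/3).
So Q = (1/3)·B + (2/3)·C = (-10/3, 0).

(-10/3, 0)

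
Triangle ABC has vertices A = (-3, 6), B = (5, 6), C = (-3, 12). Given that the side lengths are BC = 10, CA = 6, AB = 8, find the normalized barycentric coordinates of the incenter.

(5/12, 1/4, 1/3)

The incenter has barycentric coordinates proportional to the opposite side lengths: (10 : 6 : 8).
Normalizing by 10+6+8 = 24 gives (5/12, 1/4, 1/3).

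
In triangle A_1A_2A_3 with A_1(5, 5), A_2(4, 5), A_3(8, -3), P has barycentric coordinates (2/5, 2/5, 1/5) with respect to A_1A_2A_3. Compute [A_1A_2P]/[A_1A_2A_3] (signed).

1/5

The signed ratio [A_1A_2P]/[A_1A_2A_3] equals the barycentric coordinate of P at vertex A_3, which is 1/5.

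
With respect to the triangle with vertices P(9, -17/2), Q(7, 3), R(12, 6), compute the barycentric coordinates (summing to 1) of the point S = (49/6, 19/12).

(1/6, 2/3, 1/6)

Signed area of the reference triangle: [PQR] = ½·(9·(3−6) + 7·(6−(-17/2)) + 12·(-17/2−3)) = ½·(-27 + 203/2 − 138) = -127/4.
[SQR] = ½·((49/6)·(3−6) + 7·(6−(19/12)) + 12·(19/12−3)) = ½·(-49/2 + 371/12 − 17) = -127/24, so the P-coordinate is (-127/24)/(-127/4) = 1/6.
[PSR] = ½·(9·(19/12−6) + (49/6)·(6−(-17/2)) + 12·(-17/2−(19/12))) = ½·(-159/4 + 1421/12 − 121) = -127/6, so the Q-coordinate is 2/3.
[PQS] = ½·(9·(3−(19/12)) + 7·(19/12−(-17/2)) + (49/6)·(-17/2−3)) = ½·(51/4 + 847/12 − 1127/12) = -127/24, so the R-coordinate is 1/6.
Check: 1/6 + 2/3 + 1/6 = 1.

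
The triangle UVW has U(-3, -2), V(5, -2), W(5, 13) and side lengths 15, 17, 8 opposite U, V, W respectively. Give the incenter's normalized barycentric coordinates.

(3/8, 17/40, 1/5)

The incenter has barycentric coordinates proportional to the opposite side lengths: (15 : 17 : 8).
Normalizing by 15+17+8 = 40 gives (3/8, 17/40, 1/5).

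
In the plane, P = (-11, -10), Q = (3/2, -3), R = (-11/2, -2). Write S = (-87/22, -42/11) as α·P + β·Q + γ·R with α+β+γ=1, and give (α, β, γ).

(2/11, 4/11, 5/11)

Signed area of the reference triangle: [PQR] = ½·((-11)·(-3−(-2)) + (3/2)·(-2−(-10)) + (-11/2)·(-10−(-3))) = ½·(11 + 12 + 77/2) = 123/4.
[SQR] = ½·((-87/22)·(-3−(-2)) + (3/2)·(-2−(-42/11)) + (-11/2)·(-42/11−(-3))) = ½·(87/22 + 30/11 + 9/2) = 123/22, so the P-coordinate is (123/22)/(123/4) = 2/11.
[PSR] = ½·((-11)·(-42/11−(-2)) + (-87/22)·(-2−(-10)) + (-11/2)·(-10−(-42/11))) = ½·(20 − 348/11 + 34) = 123/11, so the Q-coordinate is 4/11.
[PQS] = ½·((-11)·(-3−(-42/11)) + (3/2)·(-42/11−(-10)) + (-87/22)·(-10−(-3))) = ½·(-9 + 102/11 + 609/22) = 615/44, so the R-coordinate is 5/11.
Check: 2/11 + 4/11 + 5/11 = 1.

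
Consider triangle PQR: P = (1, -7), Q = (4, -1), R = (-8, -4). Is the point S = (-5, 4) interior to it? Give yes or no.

no

Barycentric coordinates of S: (-29/21, 9/7, 23/21).
The three coordinates are negative, positive, positive; a point is interior exactly when all three are positive.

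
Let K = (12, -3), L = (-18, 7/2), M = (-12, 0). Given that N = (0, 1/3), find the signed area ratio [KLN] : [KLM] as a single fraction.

-1/3

[KLM] = ½·(12·(7/2−0) + (-18)·(0−(-3)) + (-12)·(-3−(7/2))) = ½·(42 − 54 + 78) = 33.
[KLN] = ½·(12·(7/2−(1/3)) + (-18)·(1/3−(-3)) + 0·(-3−(7/2))) = ½·(38 − 60 + 0) = -11, so the ratio is (-11)/33 = -1/3.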